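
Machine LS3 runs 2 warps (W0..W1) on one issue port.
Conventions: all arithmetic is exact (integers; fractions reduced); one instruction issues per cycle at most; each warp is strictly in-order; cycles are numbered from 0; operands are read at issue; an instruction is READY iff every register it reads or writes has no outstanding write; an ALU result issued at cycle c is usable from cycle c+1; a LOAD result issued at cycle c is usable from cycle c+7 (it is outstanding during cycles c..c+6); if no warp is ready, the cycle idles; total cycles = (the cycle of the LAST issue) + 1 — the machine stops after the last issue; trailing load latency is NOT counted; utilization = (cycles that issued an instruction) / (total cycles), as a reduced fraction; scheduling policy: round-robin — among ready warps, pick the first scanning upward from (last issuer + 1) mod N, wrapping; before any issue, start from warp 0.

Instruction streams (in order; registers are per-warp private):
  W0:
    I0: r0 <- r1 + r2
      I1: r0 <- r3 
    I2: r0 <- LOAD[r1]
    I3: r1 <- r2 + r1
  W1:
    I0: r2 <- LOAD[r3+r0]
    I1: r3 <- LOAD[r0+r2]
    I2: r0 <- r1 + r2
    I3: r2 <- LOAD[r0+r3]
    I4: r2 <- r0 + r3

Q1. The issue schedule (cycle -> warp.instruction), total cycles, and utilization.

cycle 0: W0.I0
cycle 1: W1.I0
cycle 2: W0.I1
cycle 3: W0.I2
cycle 4: W0.I3
cycle 5: idle
cycle 6: idle
cycle 7: idle
cycle 8: W1.I1
cycle 9: W1.I2
cycle 10: idle
cycle 11: idle
cycle 12: idle
cycle 13: idle
cycle 14: idle
cycle 15: W1.I3
cycle 16: idle
cycle 17: idle
cycle 18: idle
cycle 19: idle
cycle 20: idle
cycle 21: idle
cycle 22: W1.I4

Answer: 23 cycles, utilization 9/23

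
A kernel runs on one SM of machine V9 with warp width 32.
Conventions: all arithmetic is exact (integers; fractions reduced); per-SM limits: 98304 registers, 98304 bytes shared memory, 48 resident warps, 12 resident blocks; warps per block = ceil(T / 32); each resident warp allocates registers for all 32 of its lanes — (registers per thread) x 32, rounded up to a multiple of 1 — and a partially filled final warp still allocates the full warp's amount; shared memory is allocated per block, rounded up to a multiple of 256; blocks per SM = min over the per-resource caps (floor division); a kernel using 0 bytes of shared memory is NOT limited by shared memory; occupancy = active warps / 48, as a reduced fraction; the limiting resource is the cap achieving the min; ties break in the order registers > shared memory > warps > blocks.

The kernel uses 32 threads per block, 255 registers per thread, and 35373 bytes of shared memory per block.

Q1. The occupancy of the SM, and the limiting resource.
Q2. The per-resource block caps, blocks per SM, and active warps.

Answer: occupancy 1/24, limited by shared memory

registers: 12 blocks
shared memory: 2 blocks
warps: 48 blocks
blocks: 12 blocks

Answer: 2 blocks, 2 active warps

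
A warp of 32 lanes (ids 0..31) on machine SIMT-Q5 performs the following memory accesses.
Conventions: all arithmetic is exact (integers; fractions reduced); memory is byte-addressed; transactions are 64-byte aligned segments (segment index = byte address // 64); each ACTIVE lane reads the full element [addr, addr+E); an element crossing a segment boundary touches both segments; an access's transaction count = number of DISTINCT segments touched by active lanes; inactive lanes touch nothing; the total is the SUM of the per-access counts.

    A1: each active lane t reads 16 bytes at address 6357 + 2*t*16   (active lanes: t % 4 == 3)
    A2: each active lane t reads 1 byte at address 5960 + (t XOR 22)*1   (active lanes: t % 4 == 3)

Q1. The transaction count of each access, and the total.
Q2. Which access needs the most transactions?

A1: 16 transactions
A2: 1 transaction

Answer: 16,1; total 17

Answer: A1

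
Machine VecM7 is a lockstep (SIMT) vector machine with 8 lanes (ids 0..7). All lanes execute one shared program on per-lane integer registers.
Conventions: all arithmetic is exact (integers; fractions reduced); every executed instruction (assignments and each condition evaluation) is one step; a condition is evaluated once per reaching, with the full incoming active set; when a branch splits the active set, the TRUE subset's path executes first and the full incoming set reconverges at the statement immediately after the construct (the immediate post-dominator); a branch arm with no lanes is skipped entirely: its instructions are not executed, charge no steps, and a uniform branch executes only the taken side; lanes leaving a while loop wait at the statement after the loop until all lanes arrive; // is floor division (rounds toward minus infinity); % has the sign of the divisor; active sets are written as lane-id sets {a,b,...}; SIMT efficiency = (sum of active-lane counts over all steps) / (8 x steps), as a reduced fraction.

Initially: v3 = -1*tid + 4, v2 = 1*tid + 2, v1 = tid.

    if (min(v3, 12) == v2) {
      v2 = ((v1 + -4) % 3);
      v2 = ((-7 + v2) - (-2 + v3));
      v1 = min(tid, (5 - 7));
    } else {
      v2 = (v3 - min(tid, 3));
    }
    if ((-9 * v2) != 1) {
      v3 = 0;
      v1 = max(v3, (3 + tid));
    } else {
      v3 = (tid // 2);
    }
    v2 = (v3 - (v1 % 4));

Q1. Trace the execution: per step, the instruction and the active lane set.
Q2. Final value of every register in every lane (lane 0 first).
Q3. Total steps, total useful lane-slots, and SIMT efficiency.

step 0: eval (min(v3, 12) == v2)     {0,1,2,3,4,5,6,7}
step 1: v2 <- ((v1 + -4) % 3)        {1}
step 2: v2 <- ((-7 + v2) - (-2 + v3)) {1}
step 3: v1 <- min(tid, (5 - 7))      {1}
step 4: v2 <- (v3 - min(tid, 3))     {0,2,3,4,5,6,7}
step 5: eval ((-9 * v2) != 1)        {0,1,2,3,4,5,6,7}
step 6: v3 <- 0                      {0,1,2,3,4,5,6,7}
step 7: v1 <- max(v3, (3 + tid))     {0,1,2,3,4,5,6,7}
step 8: v2 <- (v3 - (v1 % 4))        {0,1,2,3,4,5,6,7}

Answer: 9 steps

v3: 0,0,0,0,0,0,0,0
v2: -3,0,-1,-2,-3,0,-1,-2
v1: 3,4,5,6,7,8,9,10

steps = 9; useful = 50; efficiency = 50/72 = 25/36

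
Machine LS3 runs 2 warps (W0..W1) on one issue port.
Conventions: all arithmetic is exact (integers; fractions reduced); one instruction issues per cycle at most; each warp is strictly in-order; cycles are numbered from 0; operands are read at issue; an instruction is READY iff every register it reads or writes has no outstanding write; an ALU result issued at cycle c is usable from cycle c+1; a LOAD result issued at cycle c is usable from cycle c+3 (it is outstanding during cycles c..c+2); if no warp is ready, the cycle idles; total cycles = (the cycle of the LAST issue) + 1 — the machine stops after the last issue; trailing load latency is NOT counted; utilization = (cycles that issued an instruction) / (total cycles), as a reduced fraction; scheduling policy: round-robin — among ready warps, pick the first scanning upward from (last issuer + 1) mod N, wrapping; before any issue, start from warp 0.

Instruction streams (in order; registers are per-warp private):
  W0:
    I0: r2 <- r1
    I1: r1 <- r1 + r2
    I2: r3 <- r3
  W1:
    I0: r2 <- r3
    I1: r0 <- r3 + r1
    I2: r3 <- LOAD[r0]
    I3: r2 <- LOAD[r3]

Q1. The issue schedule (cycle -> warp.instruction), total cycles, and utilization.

cycle 0: W0.I0
cycle 1: W1.I0
cycle 2: W0.I1
cycle 3: W1.I1
cycle 4: W0.I2
cycle 5: W1.I2
cycle 6: idle
cycle 7: idle
cycle 8: W1.I3

Answer: 9 cycles, utilization 7/9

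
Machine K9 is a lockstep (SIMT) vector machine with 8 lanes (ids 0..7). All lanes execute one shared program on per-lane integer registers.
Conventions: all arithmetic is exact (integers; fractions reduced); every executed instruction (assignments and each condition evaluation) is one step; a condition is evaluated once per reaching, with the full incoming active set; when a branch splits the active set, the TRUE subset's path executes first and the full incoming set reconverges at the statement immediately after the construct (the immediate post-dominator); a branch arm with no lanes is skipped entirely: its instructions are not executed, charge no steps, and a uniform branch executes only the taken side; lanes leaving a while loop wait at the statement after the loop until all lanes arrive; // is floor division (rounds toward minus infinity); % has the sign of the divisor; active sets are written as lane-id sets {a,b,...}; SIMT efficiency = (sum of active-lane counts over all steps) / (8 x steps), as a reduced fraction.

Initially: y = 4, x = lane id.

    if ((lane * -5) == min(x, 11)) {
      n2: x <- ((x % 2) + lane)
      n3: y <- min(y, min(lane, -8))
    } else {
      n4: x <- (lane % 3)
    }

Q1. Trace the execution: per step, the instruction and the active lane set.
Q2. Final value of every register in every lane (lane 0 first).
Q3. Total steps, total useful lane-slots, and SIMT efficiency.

step 0: eval ((lane * -5) == min(x, 11)) {0,1,2,3,4,5,6,7}
step 1: x <- ((x % 2) + lane)        {0}
step 2: y <- min(y, min(lane, -8))   {0}
step 3: x <- (lane % 3)              {1,2,3,4,5,6,7}

Answer: 4 steps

y: -8,4,4,4,4,4,4,4
x: 0,1,2,0,1,2,0,1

steps = 4; useful = 17; efficiency = 17/32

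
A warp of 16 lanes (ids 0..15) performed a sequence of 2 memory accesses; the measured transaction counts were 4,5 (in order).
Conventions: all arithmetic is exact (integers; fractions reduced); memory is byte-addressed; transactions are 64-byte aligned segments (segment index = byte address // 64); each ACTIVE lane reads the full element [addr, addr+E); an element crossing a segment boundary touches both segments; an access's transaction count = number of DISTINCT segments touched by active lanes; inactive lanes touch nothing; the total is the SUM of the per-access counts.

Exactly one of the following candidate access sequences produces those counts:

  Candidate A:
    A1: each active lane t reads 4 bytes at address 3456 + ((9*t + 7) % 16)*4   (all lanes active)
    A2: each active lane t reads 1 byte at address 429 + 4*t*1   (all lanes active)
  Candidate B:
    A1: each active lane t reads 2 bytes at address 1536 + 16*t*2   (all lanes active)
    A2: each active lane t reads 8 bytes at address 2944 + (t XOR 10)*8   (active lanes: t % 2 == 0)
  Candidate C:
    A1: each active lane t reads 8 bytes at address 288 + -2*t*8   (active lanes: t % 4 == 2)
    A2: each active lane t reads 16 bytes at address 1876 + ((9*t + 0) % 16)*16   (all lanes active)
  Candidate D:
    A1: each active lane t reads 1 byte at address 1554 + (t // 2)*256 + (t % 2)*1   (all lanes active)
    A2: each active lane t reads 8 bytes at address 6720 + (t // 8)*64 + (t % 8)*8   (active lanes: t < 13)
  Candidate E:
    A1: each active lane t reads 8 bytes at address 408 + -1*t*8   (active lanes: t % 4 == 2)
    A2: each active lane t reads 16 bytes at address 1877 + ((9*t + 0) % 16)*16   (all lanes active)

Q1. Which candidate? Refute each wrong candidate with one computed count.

A: A1 gives 1 transaction, not 4
B: A1 gives 8 transactions, not 4
D: A1 gives 8 transactions, not 4
E: A1 gives 3 transactions, not 4
C: all counts match (4,5)

Answer: C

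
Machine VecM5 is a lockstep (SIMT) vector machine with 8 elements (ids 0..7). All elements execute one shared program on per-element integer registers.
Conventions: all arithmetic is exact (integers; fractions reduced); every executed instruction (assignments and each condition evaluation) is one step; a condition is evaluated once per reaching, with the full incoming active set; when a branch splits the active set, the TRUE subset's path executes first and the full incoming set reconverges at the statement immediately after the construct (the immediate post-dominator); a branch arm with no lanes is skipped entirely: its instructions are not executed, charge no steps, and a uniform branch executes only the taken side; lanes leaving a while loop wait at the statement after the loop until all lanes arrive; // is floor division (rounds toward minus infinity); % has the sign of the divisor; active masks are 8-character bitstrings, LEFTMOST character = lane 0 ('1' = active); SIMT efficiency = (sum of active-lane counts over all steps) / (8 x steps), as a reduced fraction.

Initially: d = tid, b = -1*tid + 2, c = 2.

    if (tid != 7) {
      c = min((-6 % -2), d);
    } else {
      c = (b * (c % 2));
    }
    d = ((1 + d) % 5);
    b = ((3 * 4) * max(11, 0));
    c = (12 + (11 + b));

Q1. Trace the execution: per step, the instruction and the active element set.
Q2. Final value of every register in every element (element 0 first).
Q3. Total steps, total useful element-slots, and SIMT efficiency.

step 0: eval (tid != 7)              11111111
step 1: c <- min((-6 % -2), d)       11111110
step 2: c <- (b * (c % 2))           00000001
step 3: d <- ((1 + d) % 5)           11111111
step 4: b <- ((3 * 4) * max(11, 0))  11111111
step 5: c <- (12 + (11 + b))         11111111

Answer: 6 steps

d: 1,2,3,4,0,1,2,3
b: 132,132,132,132,132,132,132,132
c: 155,155,155,155,155,155,155,155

steps = 6; useful = 40; efficiency = 40/48 = 5/6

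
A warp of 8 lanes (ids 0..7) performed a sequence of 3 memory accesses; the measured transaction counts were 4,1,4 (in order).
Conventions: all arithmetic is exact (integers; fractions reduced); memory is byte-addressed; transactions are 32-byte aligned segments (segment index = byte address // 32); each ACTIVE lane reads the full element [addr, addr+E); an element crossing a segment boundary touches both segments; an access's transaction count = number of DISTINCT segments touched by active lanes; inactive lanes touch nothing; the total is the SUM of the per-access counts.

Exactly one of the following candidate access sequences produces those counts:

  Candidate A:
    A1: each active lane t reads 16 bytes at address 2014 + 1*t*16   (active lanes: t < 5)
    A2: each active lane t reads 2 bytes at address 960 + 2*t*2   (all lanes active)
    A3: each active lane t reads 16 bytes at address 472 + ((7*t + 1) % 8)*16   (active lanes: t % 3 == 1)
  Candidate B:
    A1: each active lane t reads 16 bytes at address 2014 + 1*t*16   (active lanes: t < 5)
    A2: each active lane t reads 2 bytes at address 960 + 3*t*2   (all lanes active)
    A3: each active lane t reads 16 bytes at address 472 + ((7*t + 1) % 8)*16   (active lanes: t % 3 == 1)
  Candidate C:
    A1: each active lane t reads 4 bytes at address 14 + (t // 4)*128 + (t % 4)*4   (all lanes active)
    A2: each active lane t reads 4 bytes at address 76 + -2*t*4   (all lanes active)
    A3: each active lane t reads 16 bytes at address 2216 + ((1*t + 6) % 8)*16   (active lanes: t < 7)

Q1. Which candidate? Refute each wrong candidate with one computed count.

B: A2 gives 2 transactions, not 1
C: A1 gives 2 transactions, not 4
A: all counts match (4,1,4)

Answer: A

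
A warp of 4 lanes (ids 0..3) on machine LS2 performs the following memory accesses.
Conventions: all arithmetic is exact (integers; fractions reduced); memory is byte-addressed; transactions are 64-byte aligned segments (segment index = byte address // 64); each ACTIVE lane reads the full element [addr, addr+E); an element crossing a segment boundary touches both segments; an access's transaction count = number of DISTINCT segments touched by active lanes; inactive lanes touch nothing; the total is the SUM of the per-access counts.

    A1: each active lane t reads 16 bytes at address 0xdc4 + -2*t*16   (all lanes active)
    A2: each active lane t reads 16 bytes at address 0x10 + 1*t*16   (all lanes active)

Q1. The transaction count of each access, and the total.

A1: 3 transactions
A2: 2 transactions

Answer: 3,2; total 5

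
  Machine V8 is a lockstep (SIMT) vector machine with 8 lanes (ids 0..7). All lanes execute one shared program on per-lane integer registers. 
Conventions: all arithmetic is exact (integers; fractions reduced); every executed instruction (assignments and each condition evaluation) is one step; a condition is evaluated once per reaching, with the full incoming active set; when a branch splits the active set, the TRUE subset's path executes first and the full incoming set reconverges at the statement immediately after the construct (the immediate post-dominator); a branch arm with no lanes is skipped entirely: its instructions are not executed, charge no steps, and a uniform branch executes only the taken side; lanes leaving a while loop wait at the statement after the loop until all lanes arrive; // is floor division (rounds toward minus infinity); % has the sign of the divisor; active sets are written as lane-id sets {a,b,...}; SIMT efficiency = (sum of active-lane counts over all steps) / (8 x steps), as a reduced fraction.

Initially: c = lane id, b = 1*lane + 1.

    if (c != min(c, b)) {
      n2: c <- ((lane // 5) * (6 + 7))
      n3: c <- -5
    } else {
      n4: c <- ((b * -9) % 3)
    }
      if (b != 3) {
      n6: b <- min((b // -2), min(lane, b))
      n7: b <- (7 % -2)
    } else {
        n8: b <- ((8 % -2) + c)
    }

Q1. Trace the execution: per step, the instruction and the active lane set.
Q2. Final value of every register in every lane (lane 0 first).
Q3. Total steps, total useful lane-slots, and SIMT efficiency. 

step 0: eval (c != min(c, b))        {0,1,2,3,4,5,6,7}
step 1: c <- ((b * -9) % 3)          {0,1,2,3,4,5,6,7}
step 2: eval (b != 3)                {0,1,2,3,4,5,6,7}
step 3: b <- min((b // -2), min(lane, b)) {0,1,3,4,5,6,7}
step 4: b <- (7 % -2)                {0,1,3,4,5,6,7}
step 5: b <- ((8 % -2) + c)          {2}

Answer: 6 steps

c: 0,0,0,0,0,0,0,0
b: -1,-1,0,-1,-1,-1,-1,-1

steps = 6; useful = 39; efficiency = 39/48 = 13/16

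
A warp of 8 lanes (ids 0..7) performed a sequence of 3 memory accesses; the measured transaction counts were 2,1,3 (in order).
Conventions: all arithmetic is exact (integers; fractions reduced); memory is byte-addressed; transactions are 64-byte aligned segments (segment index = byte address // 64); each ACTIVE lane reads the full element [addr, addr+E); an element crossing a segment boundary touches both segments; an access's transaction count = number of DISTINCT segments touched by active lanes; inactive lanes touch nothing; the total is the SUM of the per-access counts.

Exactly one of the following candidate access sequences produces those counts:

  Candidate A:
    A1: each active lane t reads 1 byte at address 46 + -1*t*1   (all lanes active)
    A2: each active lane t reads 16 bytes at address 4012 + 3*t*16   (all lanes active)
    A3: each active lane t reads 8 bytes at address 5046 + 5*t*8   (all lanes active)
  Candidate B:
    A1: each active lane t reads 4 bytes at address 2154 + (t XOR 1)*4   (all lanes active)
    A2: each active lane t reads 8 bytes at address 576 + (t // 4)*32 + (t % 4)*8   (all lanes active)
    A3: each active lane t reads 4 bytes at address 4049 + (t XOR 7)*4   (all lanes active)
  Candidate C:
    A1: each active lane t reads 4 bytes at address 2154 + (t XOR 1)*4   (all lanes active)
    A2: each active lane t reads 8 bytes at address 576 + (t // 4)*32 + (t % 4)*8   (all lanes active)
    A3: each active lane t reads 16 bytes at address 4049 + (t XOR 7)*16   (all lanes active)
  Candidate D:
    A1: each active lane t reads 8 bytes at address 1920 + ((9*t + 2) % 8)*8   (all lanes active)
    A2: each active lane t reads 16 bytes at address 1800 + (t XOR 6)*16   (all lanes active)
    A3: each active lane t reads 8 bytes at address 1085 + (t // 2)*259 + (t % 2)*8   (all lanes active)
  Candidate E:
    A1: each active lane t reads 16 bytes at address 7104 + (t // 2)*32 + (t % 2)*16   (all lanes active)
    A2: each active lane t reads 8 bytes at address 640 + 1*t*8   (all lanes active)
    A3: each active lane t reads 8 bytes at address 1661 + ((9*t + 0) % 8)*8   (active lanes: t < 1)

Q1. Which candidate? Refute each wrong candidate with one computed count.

A: A1 gives 1 transaction, not 2
B: A3 gives 1 transaction, not 3
D: A1 gives 1 transaction, not 2
E: A3 gives 2 transactions, not 3
C: all counts match (2,1,3)

Answer: C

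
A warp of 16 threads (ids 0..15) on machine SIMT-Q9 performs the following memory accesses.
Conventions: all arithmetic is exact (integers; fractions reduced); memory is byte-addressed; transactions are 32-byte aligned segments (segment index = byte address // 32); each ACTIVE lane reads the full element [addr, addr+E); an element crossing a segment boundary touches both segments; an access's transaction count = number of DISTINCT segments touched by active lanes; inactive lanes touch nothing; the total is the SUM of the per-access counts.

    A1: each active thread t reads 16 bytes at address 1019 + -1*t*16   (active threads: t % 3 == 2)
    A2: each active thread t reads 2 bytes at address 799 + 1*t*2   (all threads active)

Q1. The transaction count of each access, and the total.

A1: 8 transactions
A2: 2 transactions

Answer: 8,2; total 10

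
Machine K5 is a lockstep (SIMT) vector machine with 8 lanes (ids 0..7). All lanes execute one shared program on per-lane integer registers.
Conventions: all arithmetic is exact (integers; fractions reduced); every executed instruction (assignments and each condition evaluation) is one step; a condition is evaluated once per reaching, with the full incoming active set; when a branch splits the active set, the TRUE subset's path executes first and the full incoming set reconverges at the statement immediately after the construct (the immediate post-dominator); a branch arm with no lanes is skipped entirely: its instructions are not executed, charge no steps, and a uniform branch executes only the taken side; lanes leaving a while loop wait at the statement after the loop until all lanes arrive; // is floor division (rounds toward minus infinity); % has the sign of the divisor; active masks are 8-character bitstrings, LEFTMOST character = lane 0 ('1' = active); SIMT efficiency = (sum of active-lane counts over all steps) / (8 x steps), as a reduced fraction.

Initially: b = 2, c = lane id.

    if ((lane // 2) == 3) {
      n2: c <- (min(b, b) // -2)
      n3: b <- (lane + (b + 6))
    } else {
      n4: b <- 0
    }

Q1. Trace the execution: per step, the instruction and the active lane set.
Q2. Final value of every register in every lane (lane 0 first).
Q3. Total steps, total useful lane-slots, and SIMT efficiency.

step 0: eval ((lane // 2) == 3)      11111111
step 1: c <- (min(b, b) // -2)       00000011
step 2: b <- (lane + (b + 6))        00000011
step 3: b <- 0                       11111100

Answer: 4 steps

b: 0,0,0,0,0,0,14,15
c: 0,1,2,3,4,5,-1,-1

steps = 4; useful = 18; efficiency = 18/32 = 9/16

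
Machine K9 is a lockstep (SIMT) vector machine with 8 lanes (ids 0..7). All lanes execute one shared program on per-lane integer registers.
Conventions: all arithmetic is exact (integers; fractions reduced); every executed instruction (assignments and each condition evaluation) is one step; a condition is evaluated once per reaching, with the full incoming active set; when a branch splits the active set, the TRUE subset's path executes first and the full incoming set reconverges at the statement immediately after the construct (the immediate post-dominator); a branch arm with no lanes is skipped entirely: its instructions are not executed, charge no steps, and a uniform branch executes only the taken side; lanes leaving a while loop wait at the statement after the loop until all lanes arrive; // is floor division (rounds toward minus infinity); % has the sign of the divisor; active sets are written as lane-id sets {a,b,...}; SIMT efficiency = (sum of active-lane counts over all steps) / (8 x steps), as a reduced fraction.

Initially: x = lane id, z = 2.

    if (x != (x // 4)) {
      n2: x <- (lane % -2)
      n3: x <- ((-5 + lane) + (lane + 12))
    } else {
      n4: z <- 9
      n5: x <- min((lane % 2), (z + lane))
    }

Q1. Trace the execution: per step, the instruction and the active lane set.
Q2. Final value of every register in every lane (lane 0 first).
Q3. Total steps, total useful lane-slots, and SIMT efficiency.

step 0: eval (x != (x // 4))         {0,1,2,3,4,5,6,7}
step 1: x <- (lane % -2)             {1,2,3,4,5,6,7}
step 2: x <- ((-5 + lane) + (lane + 12)) {1,2,3,4,5,6,7}
step 3: z <- 9                       {0}
step 4: x <- min((lane % 2), (z + lane)) {0}

Answer: 5 steps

x: 0,9,11,13,15,17,19,21
z: 9,2,2,2,2,2,2,2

steps = 5; useful = 24; efficiency = 24/40 = 3/5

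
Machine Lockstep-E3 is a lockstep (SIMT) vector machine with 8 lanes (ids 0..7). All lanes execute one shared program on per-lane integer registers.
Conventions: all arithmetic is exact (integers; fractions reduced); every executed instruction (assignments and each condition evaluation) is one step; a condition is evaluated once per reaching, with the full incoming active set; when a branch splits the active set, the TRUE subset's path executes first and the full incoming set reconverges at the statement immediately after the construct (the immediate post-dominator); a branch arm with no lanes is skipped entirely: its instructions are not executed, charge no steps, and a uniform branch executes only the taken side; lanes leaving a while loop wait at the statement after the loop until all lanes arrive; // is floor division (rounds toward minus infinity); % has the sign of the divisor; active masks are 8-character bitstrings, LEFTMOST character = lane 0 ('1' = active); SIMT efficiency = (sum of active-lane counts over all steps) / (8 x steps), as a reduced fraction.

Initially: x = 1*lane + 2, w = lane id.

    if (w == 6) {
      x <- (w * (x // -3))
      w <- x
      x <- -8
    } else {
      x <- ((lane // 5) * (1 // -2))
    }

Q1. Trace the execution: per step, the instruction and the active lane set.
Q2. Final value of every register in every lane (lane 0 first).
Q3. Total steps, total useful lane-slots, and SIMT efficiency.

step 0: eval (w == 6)                11111111
step 1: x <- (w * (x // -3))         00000010
step 2: w <- x                       00000010
step 3: x <- -8                      00000010
step 4: x <- ((lane // 5) * (1 // -2)) 11111101

Answer: 5 steps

x: 0,0,0,0,0,-1,-8,-1
w: 0,1,2,3,4,5,-18,7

steps = 5; useful = 18; efficiency = 18/40 = 9/20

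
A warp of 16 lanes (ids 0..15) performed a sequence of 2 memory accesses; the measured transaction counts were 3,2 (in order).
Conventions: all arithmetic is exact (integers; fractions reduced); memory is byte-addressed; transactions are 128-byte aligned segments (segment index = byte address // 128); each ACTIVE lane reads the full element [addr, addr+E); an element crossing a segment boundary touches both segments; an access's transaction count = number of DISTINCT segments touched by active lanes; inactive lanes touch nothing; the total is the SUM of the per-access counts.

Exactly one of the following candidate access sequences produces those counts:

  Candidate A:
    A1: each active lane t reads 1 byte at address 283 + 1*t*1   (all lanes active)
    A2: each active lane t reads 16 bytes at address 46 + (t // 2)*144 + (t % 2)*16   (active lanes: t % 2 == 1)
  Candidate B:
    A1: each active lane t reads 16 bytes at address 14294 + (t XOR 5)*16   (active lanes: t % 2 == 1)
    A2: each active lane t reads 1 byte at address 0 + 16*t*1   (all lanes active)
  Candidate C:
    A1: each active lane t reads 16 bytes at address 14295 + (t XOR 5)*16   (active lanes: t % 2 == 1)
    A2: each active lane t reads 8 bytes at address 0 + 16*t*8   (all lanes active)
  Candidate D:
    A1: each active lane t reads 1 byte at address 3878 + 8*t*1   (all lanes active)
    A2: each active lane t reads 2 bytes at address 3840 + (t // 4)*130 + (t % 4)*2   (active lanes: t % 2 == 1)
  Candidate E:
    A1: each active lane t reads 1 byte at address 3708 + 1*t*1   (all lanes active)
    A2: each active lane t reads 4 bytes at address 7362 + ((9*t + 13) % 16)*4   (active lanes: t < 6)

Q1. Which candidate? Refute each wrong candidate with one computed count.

A: A1 gives 1 transaction, not 3
C: A2 gives 16 transactions, not 2
D: A1 gives 2 transactions, not 3
E: A1 gives 2 transactions, not 3
B: all counts match (3,2)

Answer: B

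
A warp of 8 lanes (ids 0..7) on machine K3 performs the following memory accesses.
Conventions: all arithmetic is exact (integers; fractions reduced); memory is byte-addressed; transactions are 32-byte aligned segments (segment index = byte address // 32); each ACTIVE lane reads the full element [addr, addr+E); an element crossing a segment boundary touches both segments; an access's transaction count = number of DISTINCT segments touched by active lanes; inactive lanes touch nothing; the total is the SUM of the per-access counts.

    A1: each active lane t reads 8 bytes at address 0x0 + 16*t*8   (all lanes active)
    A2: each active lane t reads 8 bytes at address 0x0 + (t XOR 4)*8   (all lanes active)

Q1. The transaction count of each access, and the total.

A1: 8 transactions
A2: 2 transactions

Answer: 8,2; total 10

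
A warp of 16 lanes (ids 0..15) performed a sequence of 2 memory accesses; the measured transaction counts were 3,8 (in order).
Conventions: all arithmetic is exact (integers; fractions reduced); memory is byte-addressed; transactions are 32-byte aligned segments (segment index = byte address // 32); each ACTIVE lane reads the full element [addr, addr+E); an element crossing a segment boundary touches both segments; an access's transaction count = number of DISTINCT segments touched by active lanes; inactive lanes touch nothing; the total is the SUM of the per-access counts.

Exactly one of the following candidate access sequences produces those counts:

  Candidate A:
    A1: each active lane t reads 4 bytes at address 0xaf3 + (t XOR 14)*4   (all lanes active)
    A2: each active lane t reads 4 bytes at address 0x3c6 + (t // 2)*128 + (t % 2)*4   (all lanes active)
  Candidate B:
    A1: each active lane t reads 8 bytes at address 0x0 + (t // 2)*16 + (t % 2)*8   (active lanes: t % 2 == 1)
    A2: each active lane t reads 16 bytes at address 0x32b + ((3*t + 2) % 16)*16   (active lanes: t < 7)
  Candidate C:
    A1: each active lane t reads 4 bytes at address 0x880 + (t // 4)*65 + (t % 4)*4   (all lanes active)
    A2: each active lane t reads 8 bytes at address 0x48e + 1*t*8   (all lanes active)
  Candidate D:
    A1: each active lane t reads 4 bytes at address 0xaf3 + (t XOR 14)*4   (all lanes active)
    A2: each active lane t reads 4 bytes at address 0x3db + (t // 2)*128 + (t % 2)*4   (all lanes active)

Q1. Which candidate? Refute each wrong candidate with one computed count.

B: A1 gives 4 transactions, not 3
C: A1 gives 4 transactions, not 3
D: A2 gives 16 transactions, not 8
A: all counts match (3,8)

Answer: A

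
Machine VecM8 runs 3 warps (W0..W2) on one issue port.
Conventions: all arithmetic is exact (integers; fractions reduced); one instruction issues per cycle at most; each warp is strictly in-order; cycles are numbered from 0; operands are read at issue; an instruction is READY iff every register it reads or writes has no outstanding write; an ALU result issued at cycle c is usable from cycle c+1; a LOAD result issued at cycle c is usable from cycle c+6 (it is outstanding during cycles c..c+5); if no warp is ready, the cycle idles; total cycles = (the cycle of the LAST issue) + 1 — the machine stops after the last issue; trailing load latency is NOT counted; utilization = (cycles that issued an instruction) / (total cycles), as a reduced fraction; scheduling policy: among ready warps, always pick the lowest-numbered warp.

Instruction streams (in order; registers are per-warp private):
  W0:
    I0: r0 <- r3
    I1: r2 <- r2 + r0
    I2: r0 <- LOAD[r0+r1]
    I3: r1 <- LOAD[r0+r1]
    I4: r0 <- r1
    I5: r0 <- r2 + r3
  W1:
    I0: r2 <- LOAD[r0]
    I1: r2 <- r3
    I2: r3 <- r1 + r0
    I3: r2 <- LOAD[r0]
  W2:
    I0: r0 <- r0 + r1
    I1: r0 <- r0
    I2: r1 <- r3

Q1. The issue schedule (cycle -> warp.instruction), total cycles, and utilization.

cycle 0: W0.I0
cycle 1: W0.I1
cycle 2: W0.I2
cycle 3: W1.I0
cycle 4: W2.I0
cycle 5: W2.I1
cycle 6: W2.I2
cycle 7: idle
cycle 8: W0.I3
cycle 9: W1.I1
cycle 10: W1.I2
cycle 11: W1.I3
cycle 12: idle
cycle 13: idle
cycle 14: W0.I4
cycle 15: W0.I5

Answer: 16 cycles, utilization 13/16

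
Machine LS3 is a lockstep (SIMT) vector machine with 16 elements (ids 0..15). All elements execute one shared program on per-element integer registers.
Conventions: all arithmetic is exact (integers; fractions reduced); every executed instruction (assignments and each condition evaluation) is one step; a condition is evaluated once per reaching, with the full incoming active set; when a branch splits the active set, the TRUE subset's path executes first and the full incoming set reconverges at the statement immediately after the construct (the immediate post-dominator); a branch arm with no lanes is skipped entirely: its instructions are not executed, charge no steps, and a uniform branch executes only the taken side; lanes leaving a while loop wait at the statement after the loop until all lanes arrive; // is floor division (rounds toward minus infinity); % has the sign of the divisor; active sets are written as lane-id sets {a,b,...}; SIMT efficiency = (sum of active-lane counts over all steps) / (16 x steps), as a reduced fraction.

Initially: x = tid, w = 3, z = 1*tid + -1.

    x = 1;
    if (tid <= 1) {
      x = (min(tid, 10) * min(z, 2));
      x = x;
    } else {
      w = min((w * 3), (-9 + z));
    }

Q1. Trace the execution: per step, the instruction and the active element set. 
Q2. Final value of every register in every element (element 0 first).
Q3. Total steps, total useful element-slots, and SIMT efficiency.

step 0: x <- 1                       {0,1,2,3,4,5,6,7,8,9,10,11,12,13,14,15}
step 1: eval (tid <= 1)              {0,1,2,3,4,5,6,7,8,9,10,11,12,13,14,15}
step 2: x <- (min(tid, 10) * min(z, 2)) {0,1}
step 3: x <- x                       {0,1}
step 4: w <- min((w * 3), (-9 + z))  {2,3,4,5,6,7,8,9,10,11,12,13,14,15}

Answer: 5 steps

x: 0,0,1,1,1,1,1,1,1,1,1,1,1,1,1,1
w: 3,3,-8,-7,-6,-5,-4,-3,-2,-1,0,1,2,3,4,5
z: -1,0,1,2,3,4,5,6,7,8,9,10,11,12,13,14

steps = 5; useful = 50; efficiency = 50/80 = 5/8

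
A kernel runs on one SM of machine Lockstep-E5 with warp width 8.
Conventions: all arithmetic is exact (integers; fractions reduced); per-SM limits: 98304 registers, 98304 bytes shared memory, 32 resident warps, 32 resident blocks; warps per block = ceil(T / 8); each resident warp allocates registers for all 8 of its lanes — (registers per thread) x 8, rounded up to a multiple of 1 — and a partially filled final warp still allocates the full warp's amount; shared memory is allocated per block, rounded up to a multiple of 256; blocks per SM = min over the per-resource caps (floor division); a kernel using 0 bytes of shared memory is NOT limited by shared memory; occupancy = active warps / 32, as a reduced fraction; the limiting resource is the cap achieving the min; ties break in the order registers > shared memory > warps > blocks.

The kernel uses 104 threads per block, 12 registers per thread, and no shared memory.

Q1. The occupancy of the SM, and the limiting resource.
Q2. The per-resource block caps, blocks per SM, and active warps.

Answer: occupancy 13/16, limited by warps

registers: 78 blocks
shared memory: no limit (kernel uses none)
warps: 2 blocks
blocks: 32 blocks

Answer: 2 blocks, 26 active warps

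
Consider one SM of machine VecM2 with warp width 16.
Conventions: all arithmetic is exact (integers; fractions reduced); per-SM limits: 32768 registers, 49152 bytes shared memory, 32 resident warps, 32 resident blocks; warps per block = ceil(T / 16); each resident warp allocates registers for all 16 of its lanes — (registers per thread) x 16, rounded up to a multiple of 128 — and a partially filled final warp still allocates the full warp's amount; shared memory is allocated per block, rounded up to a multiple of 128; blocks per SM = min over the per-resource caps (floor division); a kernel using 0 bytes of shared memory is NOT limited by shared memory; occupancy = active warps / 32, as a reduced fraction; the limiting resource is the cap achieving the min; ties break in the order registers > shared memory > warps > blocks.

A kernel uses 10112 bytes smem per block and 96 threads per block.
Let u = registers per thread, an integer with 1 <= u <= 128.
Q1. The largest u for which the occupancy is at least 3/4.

Answer: u = 80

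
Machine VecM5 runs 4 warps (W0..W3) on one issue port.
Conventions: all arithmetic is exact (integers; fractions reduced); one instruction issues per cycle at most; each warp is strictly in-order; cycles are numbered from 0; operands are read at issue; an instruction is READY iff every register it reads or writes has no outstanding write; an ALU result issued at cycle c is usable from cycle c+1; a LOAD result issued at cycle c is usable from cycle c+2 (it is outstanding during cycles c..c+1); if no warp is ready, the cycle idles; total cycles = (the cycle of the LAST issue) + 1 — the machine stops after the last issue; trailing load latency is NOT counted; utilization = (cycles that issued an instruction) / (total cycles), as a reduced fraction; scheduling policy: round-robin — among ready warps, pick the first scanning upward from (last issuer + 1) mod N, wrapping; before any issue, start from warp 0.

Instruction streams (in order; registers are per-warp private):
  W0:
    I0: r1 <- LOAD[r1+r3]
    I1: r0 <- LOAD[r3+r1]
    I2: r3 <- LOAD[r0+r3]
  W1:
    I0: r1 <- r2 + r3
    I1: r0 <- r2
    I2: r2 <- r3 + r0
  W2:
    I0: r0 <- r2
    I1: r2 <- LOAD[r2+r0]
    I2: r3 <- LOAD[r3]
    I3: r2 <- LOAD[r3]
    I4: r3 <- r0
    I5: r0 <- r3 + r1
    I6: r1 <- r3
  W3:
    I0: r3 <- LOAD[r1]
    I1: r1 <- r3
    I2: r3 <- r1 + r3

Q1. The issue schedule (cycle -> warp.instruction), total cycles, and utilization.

cycle 0: W0.I0
cycle 1: W1.I0
cycle 2: W2.I0
cycle 3: W3.I0
cycle 4: W0.I1
cycle 5: W1.I1
cycle 6: W2.I1
cycle 7: W3.I1
cycle 8: W0.I2
cycle 9: W1.I2
cycle 10: W2.I2
cycle 11: W3.I2
cycle 12: W2.I3
cycle 13: W2.I4
cycle 14: W2.I5
cycle 15: W2.I6

Answer: 16 cycles, utilization 1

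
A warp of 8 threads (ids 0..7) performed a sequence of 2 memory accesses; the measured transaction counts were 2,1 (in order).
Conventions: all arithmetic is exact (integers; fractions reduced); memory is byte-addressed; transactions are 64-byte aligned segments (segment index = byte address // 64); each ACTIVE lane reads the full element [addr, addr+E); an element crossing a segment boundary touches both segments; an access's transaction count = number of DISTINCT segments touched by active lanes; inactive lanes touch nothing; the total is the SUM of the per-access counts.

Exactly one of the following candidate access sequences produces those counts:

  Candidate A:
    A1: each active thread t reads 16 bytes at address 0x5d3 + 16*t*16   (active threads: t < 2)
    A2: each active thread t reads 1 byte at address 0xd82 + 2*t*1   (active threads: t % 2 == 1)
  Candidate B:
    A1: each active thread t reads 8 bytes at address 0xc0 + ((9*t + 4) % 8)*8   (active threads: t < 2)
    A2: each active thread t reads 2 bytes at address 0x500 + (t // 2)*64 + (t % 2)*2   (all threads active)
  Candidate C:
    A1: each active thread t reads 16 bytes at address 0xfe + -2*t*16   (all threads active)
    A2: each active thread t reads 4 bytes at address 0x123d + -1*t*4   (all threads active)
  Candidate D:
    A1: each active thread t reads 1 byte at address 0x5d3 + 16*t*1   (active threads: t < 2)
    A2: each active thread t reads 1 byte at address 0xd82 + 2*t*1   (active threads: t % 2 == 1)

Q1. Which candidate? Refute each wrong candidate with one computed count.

B: A1 gives 1 transaction, not 2
C: A1 gives 5 transactions, not 2
D: A1 gives 1 transaction, not 2
A: all counts match (2,1)

Answer: A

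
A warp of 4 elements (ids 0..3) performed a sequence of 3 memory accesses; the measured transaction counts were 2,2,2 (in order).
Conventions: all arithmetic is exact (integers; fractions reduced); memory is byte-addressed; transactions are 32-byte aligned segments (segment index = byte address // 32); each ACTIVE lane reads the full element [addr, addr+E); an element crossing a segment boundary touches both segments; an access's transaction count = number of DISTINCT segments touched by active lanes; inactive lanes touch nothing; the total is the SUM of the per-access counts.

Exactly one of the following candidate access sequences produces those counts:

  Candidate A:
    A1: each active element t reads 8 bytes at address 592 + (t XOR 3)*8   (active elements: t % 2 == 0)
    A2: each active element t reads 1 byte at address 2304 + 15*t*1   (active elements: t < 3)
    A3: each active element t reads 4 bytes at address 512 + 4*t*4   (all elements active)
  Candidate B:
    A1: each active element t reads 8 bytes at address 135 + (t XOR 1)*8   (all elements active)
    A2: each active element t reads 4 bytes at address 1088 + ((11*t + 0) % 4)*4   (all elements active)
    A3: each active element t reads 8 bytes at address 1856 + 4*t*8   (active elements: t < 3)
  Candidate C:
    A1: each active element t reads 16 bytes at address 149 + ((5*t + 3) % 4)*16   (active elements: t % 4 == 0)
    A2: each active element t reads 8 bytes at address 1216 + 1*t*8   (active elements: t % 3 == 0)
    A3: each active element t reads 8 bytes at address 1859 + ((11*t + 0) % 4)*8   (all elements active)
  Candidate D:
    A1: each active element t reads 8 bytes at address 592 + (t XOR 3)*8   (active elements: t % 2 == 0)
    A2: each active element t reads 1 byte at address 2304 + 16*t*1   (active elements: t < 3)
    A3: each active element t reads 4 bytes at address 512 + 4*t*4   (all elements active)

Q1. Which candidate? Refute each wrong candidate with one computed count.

A: A2 gives 1 transaction, not 2
B: A2 gives 1 transaction, not 2
C: A1 gives 1 transaction, not 2
D: all counts match (2,2,2)

Answer: D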